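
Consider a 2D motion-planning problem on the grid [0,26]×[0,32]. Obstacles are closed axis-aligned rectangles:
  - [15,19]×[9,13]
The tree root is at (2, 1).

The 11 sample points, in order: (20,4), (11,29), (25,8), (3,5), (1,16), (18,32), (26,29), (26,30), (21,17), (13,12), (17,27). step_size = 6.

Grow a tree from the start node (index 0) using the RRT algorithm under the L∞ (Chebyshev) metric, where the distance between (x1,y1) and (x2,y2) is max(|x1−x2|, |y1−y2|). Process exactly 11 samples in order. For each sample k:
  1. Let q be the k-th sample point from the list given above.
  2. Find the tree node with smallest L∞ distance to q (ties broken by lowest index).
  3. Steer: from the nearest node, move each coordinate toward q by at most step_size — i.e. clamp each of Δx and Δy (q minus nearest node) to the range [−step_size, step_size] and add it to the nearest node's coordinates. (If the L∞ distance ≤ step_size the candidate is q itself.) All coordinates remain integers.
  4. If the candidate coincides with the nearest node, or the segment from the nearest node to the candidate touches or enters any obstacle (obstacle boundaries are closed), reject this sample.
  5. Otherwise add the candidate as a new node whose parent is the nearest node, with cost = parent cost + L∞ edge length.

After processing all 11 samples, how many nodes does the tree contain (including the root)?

1. q=(20,4) nearest=0 d=18 new=(8,4) → add node 1 parent=0 cost=6
2. q=(11,29) nearest=1 d=25 new=(11,10) → add node 2 parent=1 cost=12
3. q=(25,8) nearest=2 d=14 new=(17,8) → add node 3 parent=2 cost=18
4. q=(3,5) nearest=0 d=4 new=(3,5) → add node 4 parent=0 cost=4
5. q=(1,16) nearest=2 d=10 new=(5,16) → add node 5 parent=2 cost=18
6. q=(18,32) nearest=5 d=16 new=(11,22) → add node 6 parent=5 cost=24
7. q=(26,29) nearest=6 d=15 new=(17,28) → add node 7 parent=6 cost=30
8. q=(26,30) nearest=7 d=9 new=(23,30) → add node 8 parent=7 cost=36
9. q=(21,17) nearest=3 d=9 new=(21,14) → blocked by [15,19]×[9,13], reject
10. q=(13,12) nearest=2 d=2 new=(13,12) → add node 9 parent=2 cost=14
11. q=(17,27) nearest=7 d=1 new=(17,27) → add node 10 parent=7 cost=31

Node count: 11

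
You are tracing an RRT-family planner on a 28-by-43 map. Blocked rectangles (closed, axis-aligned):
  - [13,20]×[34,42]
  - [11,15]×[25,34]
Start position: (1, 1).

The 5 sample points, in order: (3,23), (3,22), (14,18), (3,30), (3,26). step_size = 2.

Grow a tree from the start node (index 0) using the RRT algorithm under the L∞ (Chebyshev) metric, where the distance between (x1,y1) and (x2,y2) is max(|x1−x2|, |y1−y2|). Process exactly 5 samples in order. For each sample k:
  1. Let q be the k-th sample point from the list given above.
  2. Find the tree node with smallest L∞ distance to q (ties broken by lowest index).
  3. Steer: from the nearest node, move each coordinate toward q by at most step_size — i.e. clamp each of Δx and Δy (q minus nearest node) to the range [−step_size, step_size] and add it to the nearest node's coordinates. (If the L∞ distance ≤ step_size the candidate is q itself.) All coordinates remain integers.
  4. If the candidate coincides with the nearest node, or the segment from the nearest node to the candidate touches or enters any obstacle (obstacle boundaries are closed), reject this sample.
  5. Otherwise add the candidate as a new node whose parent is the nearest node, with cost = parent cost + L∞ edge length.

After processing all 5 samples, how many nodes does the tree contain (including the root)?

1. q=(3,23) nearest=0 d=22 new=(3,3) → add node 1 parent=0 cost=2
2. q=(3,22) nearest=1 d=19 new=(3,5) → add node 2 parent=1 cost=4
3. q=(14,18) nearest=2 d=13 new=(5,7) → add node 3 parent=2 cost=6
4. q=(3,30) nearest=3 d=23 new=(3,9) → add node 4 parent=3 cost=8
5. q=(3,26) nearest=4 d=17 new=(3,11) → add node 5 parent=4 cost=10

Node count: 6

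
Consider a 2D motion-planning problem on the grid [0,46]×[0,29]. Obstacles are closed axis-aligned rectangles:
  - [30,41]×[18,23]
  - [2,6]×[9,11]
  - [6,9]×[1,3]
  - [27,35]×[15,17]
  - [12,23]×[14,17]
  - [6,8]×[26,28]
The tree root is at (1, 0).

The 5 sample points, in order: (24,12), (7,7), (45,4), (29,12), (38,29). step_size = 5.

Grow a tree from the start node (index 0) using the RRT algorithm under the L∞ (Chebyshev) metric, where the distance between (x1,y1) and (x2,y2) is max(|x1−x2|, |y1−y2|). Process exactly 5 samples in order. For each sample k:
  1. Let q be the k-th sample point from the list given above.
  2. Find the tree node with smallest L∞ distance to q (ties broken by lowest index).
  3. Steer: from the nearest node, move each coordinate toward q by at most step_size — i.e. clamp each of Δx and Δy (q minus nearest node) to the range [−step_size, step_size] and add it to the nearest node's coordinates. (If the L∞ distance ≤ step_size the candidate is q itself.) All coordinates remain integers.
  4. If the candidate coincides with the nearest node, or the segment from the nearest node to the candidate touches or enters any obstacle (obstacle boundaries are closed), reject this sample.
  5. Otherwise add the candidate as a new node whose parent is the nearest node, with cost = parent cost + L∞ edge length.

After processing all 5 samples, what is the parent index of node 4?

1. q=(24,12) nearest=0 d=23 new=(6,5) → add node 1 parent=0 cost=5
2. q=(7,7) nearest=1 d=2 new=(7,7) → add node 2 parent=1 cost=7
3. q=(45,4) nearest=2 d=38 new=(12,4) → add node 3 parent=2 cost=12
4. q=(29,12) nearest=3 d=17 new=(17,9) → add node 4 parent=3 cost=17
5. q=(38,29) nearest=4 d=21 new=(22,14) → blocked by [12,23]×[14,17], reject

Parent of node 4: 3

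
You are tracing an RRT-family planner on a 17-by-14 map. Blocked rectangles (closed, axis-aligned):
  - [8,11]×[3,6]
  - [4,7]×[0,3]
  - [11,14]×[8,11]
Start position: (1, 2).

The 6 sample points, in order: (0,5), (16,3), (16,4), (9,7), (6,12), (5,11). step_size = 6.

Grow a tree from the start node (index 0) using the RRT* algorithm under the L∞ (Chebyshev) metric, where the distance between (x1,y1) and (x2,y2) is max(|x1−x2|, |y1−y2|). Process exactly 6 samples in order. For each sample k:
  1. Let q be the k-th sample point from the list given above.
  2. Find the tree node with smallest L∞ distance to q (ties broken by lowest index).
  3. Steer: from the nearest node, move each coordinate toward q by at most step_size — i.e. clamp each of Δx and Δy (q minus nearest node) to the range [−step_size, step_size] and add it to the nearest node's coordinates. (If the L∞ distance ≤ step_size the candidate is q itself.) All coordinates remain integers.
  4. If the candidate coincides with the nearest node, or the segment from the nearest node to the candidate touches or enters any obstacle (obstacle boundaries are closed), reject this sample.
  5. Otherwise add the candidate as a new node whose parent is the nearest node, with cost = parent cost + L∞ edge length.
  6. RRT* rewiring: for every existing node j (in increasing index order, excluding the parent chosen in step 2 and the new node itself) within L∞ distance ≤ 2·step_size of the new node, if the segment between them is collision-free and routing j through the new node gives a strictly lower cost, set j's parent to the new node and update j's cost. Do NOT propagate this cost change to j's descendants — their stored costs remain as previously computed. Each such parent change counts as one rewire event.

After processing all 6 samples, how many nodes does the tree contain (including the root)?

1. q=(0,5) nearest=0 d=3 new=(0,5) → add node 1 parent=0 cost=3
2. q=(16,3) nearest=0 d=15 new=(7,3) → blocked by [4,7]×[0,3], reject
3. q=(16,4) nearest=0 d=15 new=(7,4) → blocked by [4,7]×[0,3], reject
4. q=(9,7) nearest=0 d=8 new=(7,7) → add node 2 parent=0 cost=6
5. q=(6,12) nearest=2 d=5 new=(6,12) → add node 3 parent=2 cost=11
6. q=(5,11) nearest=3 d=1 new=(5,11) → add node 4 parent=3 cost=12

Node count: 5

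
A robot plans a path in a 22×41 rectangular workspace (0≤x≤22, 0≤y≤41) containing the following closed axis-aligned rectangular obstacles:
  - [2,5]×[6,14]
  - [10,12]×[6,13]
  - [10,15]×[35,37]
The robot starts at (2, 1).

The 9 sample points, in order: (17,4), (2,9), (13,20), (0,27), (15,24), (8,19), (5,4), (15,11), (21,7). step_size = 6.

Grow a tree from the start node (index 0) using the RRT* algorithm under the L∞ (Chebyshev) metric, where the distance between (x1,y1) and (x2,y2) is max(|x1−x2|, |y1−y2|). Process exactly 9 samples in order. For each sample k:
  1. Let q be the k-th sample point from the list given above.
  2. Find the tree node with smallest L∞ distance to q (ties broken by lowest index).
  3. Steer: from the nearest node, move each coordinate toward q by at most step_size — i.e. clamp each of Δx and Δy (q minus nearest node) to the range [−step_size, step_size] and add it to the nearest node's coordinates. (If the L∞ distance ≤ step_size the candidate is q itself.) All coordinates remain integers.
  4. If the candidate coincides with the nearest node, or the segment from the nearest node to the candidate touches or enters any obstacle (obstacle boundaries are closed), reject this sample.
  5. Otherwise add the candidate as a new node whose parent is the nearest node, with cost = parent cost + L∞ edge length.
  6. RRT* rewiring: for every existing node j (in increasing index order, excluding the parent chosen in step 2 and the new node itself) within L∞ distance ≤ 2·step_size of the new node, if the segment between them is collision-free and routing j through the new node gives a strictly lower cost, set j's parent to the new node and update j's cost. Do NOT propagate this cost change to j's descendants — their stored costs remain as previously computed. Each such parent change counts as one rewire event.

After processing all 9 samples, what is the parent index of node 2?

Parent of node 2: 3

1. q=(17,4) nearest=0 d=15 new=(8,4) → add node 1 parent=0 cost=6
2. q=(2,9) nearest=1 d=6 new=(2,9) → blocked by [2,5]×[6,14], reject
3. q=(13,20) nearest=1 d=16 new=(13,10) → blocked by [10,12]×[6,13], reject
4. q=(0,27) nearest=1 d=23 new=(2,10) → blocked by [2,5]×[6,14], reject
5. q=(15,24) nearest=1 d=20 new=(14,10) → blocked by [10,12]×[6,13], reject
6. q=(8,19) nearest=1 d=15 new=(8,10) → add node 2 parent=1 cost=12
7. q=(5,4) nearest=0 d=3 new=(5,4) → add node 3 parent=0 cost=3; rewire 2→3 (9<12)
8. q=(15,11) nearest=1 d=7 new=(14,10) → blocked by [10,12]×[6,13], reject
9. q=(21,7) nearest=1 d=13 new=(14,7) → blocked by [10,12]×[6,13], reject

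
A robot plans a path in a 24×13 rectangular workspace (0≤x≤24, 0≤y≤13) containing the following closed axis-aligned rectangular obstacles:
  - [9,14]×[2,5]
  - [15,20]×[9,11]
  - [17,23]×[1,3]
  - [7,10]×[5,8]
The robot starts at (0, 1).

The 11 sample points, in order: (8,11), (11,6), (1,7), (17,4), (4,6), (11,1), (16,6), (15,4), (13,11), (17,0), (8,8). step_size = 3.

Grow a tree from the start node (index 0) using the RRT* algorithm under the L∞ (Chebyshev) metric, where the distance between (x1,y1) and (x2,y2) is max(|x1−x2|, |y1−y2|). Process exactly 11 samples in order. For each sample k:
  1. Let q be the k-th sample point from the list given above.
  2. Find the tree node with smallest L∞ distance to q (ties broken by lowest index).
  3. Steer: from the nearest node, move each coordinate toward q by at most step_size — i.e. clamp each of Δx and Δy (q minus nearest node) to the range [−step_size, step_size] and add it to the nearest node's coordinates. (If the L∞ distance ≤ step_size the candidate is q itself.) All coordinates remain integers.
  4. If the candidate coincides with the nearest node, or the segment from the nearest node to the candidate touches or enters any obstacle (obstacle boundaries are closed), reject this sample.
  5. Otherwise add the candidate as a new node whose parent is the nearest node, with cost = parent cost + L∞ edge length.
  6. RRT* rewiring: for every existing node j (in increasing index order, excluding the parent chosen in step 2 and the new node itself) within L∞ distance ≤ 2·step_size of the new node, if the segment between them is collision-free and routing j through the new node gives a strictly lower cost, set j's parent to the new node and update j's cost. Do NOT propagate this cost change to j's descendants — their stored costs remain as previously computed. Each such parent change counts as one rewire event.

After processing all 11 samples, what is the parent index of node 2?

1. q=(8,11) nearest=0 d=10 new=(3,4) → add node 1 parent=0 cost=3
2. q=(11,6) nearest=1 d=8 new=(6,6) → add node 2 parent=1 cost=6
3. q=(1,7) nearest=1 d=3 new=(1,7) → add node 3 parent=1 cost=6
4. q=(17,4) nearest=2 d=11 new=(9,4) → blocked by [9,14]×[2,5], reject
5. q=(4,6) nearest=1 d=2 new=(4,6) → add node 4 parent=1 cost=5
6. q=(11,1) nearest=2 d=5 new=(9,3) → blocked by [9,14]×[2,5], reject
7. q=(16,6) nearest=2 d=10 new=(9,6) → blocked by [7,10]×[5,8], reject
8. q=(15,4) nearest=2 d=9 new=(9,4) → blocked by [9,14]×[2,5], reject
9. q=(13,11) nearest=2 d=7 new=(9,9) → blocked by [7,10]×[5,8], reject
10. q=(17,0) nearest=2 d=11 new=(9,3) → blocked by [9,14]×[2,5], reject
11. q=(8,8) nearest=2 d=2 new=(8,8) → blocked by [7,10]×[5,8], reject

Parent of node 2: 1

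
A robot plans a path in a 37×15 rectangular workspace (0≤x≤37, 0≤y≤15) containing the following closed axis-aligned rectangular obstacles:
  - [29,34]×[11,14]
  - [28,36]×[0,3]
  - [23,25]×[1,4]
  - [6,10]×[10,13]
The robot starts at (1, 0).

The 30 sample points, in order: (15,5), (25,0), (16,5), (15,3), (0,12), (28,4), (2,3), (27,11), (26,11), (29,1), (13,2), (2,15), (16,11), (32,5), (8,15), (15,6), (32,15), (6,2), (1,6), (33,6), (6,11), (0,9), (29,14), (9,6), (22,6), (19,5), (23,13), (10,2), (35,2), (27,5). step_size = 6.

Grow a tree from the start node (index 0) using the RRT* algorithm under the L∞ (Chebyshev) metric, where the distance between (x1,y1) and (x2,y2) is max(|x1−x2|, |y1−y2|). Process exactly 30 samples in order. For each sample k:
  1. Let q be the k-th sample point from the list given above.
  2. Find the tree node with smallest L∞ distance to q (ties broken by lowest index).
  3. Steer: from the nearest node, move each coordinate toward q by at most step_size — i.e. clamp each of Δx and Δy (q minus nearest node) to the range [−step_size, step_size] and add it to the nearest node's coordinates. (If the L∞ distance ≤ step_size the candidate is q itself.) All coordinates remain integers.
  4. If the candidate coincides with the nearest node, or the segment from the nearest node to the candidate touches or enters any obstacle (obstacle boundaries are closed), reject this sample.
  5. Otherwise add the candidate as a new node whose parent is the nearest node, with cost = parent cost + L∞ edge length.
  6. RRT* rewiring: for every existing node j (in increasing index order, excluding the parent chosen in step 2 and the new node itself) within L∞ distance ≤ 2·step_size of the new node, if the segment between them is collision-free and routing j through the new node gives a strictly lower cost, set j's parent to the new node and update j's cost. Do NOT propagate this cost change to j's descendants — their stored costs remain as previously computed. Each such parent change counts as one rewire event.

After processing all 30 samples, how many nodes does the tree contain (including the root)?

Node count: 26

1. q=(15,5) nearest=0 d=14 new=(7,5) → add node 1 parent=0 cost=6
2. q=(25,0) nearest=1 d=18 new=(13,0) → add node 2 parent=1 cost=12
3. q=(16,5) nearest=2 d=5 new=(16,5) → add node 3 parent=2 cost=17
4. q=(15,3) nearest=3 d=2 new=(15,3) → add node 4 parent=3 cost=19
5. q=(0,12) nearest=1 d=7 new=(1,11) → add node 5 parent=1 cost=12
6. q=(28,4) nearest=3 d=12 new=(22,4) → add node 6 parent=3 cost=23
7. q=(2,3) nearest=0 d=3 new=(2,3) → add node 7 parent=0 cost=3; rewire 5→7 (11<12)
8. q=(27,11) nearest=6 d=7 new=(27,10) → add node 8 parent=6 cost=29
9. q=(26,11) nearest=8 d=1 new=(26,11) → add node 9 parent=8 cost=30
10. q=(29,1) nearest=6 d=7 new=(28,1) → blocked by [28,36]×[0,3], reject
11. q=(13,2) nearest=2 d=2 new=(13,2) → add node 10 parent=2 cost=14; rewire 4→10 (16<19)
12. q=(2,15) nearest=5 d=4 new=(2,15) → add node 11 parent=5 cost=15
13. q=(16,11) nearest=3 d=6 new=(16,11) → add node 12 parent=3 cost=23
14. q=(32,5) nearest=8 d=5 new=(32,5) → add node 13 parent=8 cost=34
15. q=(8,15) nearest=11 d=6 new=(8,15) → add node 14 parent=11 cost=21
16. q=(15,6) nearest=3 d=1 new=(15,6) → add node 15 parent=3 cost=18; rewire 9→15 (29<30)
17. q=(32,15) nearest=8 d=5 new=(32,15) → blocked by [29,34]×[11,14], reject
18. q=(6,2) nearest=1 d=3 new=(6,2) → add node 16 parent=1 cost=9; rewire 12→16 (19<23)
19. q=(1,6) nearest=7 d=3 new=(1,6) → add node 17 parent=7 cost=6
20. q=(33,6) nearest=13 d=1 new=(33,6) → add node 18 parent=13 cost=35
21. q=(6,11) nearest=11 d=4 new=(6,11) → blocked by [6,10]×[10,13], reject
22. q=(0,9) nearest=5 d=2 new=(0,9) → add node 19 parent=5 cost=13
23. q=(29,14) nearest=9 d=3 new=(29,14) → blocked by [29,34]×[11,14], reject
24. q=(9,6) nearest=1 d=2 new=(9,6) → add node 20 parent=1 cost=8; rewire 3→20 (15<17); rewire 4→20 (14<16); rewire 10→20 (12<14); rewire 12→20 (15<19); rewire 15→20 (14<18)
25. q=(22,6) nearest=6 d=2 new=(22,6) → add node 21 parent=6 cost=25
26. q=(19,5) nearest=3 d=3 new=(19,5) → add node 22 parent=3 cost=18; rewire 6→22 (21<23); rewire 8→22 (26<29); rewire 9→22 (25<29); rewire 21→22 (21<25)
27. q=(23,13) nearest=9 d=3 new=(23,13) → add node 23 parent=9 cost=28
28. q=(10,2) nearest=1 d=3 new=(10,2) → add node 24 parent=1 cost=9
29. q=(35,2) nearest=13 d=3 new=(35,2) → blocked by [28,36]×[0,3], reject
30. q=(27,5) nearest=6 d=5 new=(27,5) → add node 25 parent=6 cost=26; rewire 13→25 (31<34); rewire 18→25 (32<35)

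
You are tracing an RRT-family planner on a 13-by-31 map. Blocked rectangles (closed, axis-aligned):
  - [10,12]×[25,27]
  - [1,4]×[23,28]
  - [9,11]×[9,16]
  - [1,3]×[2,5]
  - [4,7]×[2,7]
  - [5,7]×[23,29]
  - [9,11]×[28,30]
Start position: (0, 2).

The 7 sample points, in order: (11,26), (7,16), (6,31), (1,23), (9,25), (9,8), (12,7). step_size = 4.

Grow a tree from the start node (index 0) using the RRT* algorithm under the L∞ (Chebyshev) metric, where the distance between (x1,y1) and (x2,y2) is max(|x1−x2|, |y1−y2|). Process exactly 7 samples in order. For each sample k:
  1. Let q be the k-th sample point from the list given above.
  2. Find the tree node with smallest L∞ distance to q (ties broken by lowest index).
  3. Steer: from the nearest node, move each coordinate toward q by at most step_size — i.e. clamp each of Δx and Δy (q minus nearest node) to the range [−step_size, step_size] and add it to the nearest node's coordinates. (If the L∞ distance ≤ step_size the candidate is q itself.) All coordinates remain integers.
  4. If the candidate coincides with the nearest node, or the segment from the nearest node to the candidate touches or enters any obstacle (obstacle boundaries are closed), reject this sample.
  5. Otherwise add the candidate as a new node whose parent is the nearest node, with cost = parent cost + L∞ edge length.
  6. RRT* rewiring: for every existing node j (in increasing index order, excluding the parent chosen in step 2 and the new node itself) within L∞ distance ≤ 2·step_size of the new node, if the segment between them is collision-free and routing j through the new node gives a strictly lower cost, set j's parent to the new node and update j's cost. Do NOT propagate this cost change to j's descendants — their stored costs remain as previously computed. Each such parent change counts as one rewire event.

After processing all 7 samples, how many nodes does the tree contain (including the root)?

1. q=(11,26) nearest=0 d=24 new=(4,6) → blocked by [1,3]×[2,5], reject
2. q=(7,16) nearest=0 d=14 new=(4,6) → blocked by [1,3]×[2,5], reject
3. q=(6,31) nearest=0 d=29 new=(4,6) → blocked by [1,3]×[2,5], reject
4. q=(1,23) nearest=0 d=21 new=(1,6) → add node 1 parent=0 cost=4
5. q=(9,25) nearest=1 d=19 new=(5,10) → add node 2 parent=1 cost=8
6. q=(9,8) nearest=2 d=4 new=(9,8) → add node 3 parent=2 cost=12
7. q=(12,7) nearest=3 d=3 new=(12,7) → add node 4 parent=3 cost=15

Node count: 5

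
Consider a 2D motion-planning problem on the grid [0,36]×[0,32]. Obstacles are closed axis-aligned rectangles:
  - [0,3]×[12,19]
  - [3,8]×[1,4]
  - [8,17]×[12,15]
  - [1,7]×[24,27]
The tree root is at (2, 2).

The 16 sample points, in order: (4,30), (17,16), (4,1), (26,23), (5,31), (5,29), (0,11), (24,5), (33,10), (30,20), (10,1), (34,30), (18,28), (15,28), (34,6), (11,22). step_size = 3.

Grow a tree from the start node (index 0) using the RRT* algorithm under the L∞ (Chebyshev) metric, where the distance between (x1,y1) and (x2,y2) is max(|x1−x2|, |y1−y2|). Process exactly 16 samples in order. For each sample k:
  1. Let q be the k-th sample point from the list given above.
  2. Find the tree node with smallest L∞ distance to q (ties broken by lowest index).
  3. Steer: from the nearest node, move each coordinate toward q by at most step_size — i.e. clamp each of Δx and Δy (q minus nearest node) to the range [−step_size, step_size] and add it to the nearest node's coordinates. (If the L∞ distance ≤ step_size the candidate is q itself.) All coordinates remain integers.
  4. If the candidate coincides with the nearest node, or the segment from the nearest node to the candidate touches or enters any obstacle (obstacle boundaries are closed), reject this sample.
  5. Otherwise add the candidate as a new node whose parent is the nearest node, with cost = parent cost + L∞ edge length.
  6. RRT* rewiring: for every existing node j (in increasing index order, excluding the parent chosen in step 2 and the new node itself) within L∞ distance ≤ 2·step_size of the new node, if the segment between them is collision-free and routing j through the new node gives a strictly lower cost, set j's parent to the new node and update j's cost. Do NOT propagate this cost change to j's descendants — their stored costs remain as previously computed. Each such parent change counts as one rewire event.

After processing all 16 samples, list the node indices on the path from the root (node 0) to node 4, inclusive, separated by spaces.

Path: 0 1 2 3 4

1. q=(4,30) nearest=0 d=28 new=(4,5) → blocked by [3,8]×[1,4], reject
2. q=(17,16) nearest=0 d=15 new=(5,5) → blocked by [3,8]×[1,4], reject
3. q=(4,1) nearest=0 d=2 new=(4,1) → blocked by [3,8]×[1,4], reject
4. q=(26,23) nearest=0 d=24 new=(5,5) → blocked by [3,8]×[1,4], reject
5. q=(5,31) nearest=0 d=29 new=(5,5) → blocked by [3,8]×[1,4], reject
6. q=(5,29) nearest=0 d=27 new=(5,5) → blocked by [3,8]×[1,4], reject
7. q=(0,11) nearest=0 d=9 new=(0,5) → add node 1 parent=0 cost=3
8. q=(24,5) nearest=0 d=22 new=(5,5) → blocked by [3,8]×[1,4], reject
9. q=(33,10) nearest=0 d=31 new=(5,5) → blocked by [3,8]×[1,4], reject
10. q=(30,20) nearest=0 d=28 new=(5,5) → blocked by [3,8]×[1,4], reject
11. q=(10,1) nearest=0 d=8 new=(5,1) → blocked by [3,8]×[1,4], reject
12. q=(34,30) nearest=0 d=32 new=(5,5) → blocked by [3,8]×[1,4], reject
13. q=(18,28) nearest=1 d=23 new=(3,8) → add node 2 parent=1 cost=6
14. q=(15,28) nearest=2 d=20 new=(6,11) → add node 3 parent=2 cost=9
15. q=(34,6) nearest=3 d=28 new=(9,8) → add node 4 parent=3 cost=12
16. q=(11,22) nearest=3 d=11 new=(9,14) → blocked by [8,17]×[12,15], reject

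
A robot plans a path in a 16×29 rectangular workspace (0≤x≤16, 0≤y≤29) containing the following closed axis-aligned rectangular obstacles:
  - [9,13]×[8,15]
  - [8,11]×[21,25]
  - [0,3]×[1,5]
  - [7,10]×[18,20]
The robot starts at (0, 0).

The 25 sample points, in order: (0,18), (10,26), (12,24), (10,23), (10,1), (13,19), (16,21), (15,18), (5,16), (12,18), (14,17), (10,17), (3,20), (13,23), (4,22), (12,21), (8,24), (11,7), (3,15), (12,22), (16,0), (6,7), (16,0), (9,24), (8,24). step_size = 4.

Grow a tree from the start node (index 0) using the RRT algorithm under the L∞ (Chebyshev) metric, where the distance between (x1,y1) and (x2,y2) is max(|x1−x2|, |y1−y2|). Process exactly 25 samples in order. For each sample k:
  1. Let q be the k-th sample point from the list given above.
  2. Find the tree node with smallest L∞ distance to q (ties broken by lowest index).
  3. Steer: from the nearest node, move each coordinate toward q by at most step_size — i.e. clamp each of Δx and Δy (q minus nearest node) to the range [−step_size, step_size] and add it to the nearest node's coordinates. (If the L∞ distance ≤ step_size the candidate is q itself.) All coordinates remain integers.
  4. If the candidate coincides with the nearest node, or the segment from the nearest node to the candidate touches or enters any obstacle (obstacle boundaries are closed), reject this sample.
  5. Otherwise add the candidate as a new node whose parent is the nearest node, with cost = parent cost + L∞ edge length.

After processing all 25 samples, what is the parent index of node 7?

1. q=(0,18) nearest=0 d=18 new=(0,4) → blocked by [0,3]×[1,5], reject
2. q=(10,26) nearest=0 d=26 new=(4,4) → blocked by [0,3]×[1,5], reject
3. q=(12,24) nearest=0 d=24 new=(4,4) → blocked by [0,3]×[1,5], reject
4. q=(10,23) nearest=0 d=23 new=(4,4) → blocked by [0,3]×[1,5], reject
5. q=(10,1) nearest=0 d=10 new=(4,1) → add node 1 parent=0 cost=4
6. q=(13,19) nearest=1 d=18 new=(8,5) → add node 2 parent=1 cost=8
7. q=(16,21) nearest=2 d=16 new=(12,9) → blocked by [9,13]×[8,15], reject
8. q=(15,18) nearest=2 d=13 new=(12,9) → blocked by [9,13]×[8,15], reject
9. q=(5,16) nearest=2 d=11 new=(5,9) → add node 3 parent=2 cost=12
10. q=(12,18) nearest=3 d=9 new=(9,13) → blocked by [9,13]×[8,15], reject
11. q=(14,17) nearest=3 d=9 new=(9,13) → blocked by [9,13]×[8,15], reject
12. q=(10,17) nearest=3 d=8 new=(9,13) → blocked by [9,13]×[8,15], reject
13. q=(3,20) nearest=3 d=11 new=(3,13) → add node 4 parent=3 cost=16
14. q=(13,23) nearest=4 d=10 new=(7,17) → add node 5 parent=4 cost=20
15. q=(4,22) nearest=5 d=5 new=(4,21) → add node 6 parent=5 cost=24
16. q=(12,21) nearest=5 d=5 new=(11,21) → blocked by [8,11]×[21,25], reject
17. q=(8,24) nearest=6 d=4 new=(8,24) → blocked by [8,11]×[21,25], reject
18. q=(11,7) nearest=2 d=3 new=(11,7) → add node 7 parent=2 cost=11
19. q=(3,15) nearest=4 d=2 new=(3,15) → add node 8 parent=4 cost=18
20. q=(12,22) nearest=5 d=5 new=(11,21) → blocked by [8,11]×[21,25], reject
21. q=(16,0) nearest=7 d=7 new=(15,3) → add node 9 parent=7 cost=15
22. q=(6,7) nearest=2 d=2 new=(6,7) → add node 10 parent=2 cost=10
23. q=(16,0) nearest=9 d=3 new=(16,0) → add node 11 parent=9 cost=18
24. q=(9,24) nearest=6 d=5 new=(8,24) → blocked by [8,11]×[21,25], reject
25. q=(8,24) nearest=6 d=4 new=(8,24) → blocked by [8,11]×[21,25], reject

Parent of node 7: 2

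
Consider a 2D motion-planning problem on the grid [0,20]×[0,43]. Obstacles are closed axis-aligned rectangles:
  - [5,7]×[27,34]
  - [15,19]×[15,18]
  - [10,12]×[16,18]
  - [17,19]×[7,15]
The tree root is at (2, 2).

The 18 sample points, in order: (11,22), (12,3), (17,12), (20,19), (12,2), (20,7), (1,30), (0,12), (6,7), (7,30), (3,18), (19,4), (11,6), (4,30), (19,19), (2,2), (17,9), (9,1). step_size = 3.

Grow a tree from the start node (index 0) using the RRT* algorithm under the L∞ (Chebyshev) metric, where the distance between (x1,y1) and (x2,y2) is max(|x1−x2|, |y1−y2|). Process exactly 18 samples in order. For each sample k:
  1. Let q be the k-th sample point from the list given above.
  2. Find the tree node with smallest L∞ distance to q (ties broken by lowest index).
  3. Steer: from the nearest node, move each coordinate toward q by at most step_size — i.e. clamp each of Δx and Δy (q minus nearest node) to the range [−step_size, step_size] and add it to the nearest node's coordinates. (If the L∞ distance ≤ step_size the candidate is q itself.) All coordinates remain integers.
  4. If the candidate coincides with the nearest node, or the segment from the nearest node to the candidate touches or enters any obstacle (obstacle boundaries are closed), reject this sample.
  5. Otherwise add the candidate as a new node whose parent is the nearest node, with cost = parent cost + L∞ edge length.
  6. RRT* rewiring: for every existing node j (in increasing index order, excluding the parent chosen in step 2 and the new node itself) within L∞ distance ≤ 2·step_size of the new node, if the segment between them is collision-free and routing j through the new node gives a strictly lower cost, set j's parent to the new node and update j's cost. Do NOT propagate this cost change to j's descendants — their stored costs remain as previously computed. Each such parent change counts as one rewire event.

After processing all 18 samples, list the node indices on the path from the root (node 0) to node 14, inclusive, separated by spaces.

1. q=(11,22) nearest=0 d=20 new=(5,5) → add node 1 parent=0 cost=3
2. q=(12,3) nearest=1 d=7 new=(8,3) → add node 2 parent=1 cost=6
3. q=(17,12) nearest=2 d=9 new=(11,6) → add node 3 parent=2 cost=9
4. q=(20,19) nearest=3 d=13 new=(14,9) → add node 4 parent=3 cost=12
5. q=(12,2) nearest=2 d=4 new=(11,2) → add node 5 parent=2 cost=9
6. q=(20,7) nearest=4 d=6 new=(17,7) → blocked by [17,19]×[7,15], reject
7. q=(1,30) nearest=4 d=21 new=(11,12) → add node 6 parent=4 cost=15
8. q=(0,12) nearest=1 d=7 new=(2,8) → add node 7 parent=1 cost=6
9. q=(6,7) nearest=1 d=2 new=(6,7) → add node 8 parent=1 cost=5; rewire 6→8 (10<15)
10. q=(7,30) nearest=6 d=18 new=(8,15) → add node 9 parent=6 cost=13
11. q=(3,18) nearest=9 d=5 new=(5,18) → add node 10 parent=9 cost=16
12. q=(19,4) nearest=4 d=5 new=(17,6) → add node 11 parent=4 cost=15
13. q=(11,6) nearest=3 d=0 → coincident, reject
14. q=(4,30) nearest=10 d=12 new=(4,21) → add node 12 parent=10 cost=19
15. q=(19,19) nearest=6 d=8 new=(14,15) → add node 13 parent=6 cost=13
16. q=(2,2) nearest=0 d=0 → coincident, reject
17. q=(17,9) nearest=4 d=3 new=(17,9) → blocked by [17,19]×[7,15], reject
18. q=(9,1) nearest=2 d=2 new=(9,1) → add node 14 parent=2 cost=8

Path: 0 1 2 14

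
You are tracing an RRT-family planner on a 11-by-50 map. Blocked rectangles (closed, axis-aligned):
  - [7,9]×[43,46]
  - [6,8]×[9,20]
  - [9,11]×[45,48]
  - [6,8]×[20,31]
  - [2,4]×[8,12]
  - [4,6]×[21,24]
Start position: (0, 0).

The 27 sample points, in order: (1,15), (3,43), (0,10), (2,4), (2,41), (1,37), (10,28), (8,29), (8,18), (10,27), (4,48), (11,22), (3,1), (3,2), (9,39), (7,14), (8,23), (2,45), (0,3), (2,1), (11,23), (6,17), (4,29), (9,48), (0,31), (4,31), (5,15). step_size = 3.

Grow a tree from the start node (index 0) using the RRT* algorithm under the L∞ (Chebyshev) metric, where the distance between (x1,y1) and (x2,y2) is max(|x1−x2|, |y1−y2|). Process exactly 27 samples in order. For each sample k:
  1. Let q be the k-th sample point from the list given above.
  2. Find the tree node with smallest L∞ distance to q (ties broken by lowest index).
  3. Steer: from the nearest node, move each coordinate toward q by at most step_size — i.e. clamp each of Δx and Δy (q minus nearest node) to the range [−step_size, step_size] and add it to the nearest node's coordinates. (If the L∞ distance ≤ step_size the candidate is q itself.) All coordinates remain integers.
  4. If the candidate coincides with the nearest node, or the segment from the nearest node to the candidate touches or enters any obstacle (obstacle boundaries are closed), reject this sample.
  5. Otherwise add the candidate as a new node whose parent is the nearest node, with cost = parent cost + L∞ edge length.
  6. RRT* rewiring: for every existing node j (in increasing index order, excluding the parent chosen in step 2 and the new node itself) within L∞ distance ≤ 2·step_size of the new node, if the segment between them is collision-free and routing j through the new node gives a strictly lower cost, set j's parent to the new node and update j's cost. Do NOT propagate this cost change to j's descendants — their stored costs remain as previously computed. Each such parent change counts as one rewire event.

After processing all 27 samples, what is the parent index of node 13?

Parent of node 13: 10

1. q=(1,15) nearest=0 d=15 new=(1,3) → add node 1 parent=0 cost=3
2. q=(3,43) nearest=1 d=40 new=(3,6) → add node 2 parent=1 cost=6
3. q=(0,10) nearest=2 d=4 new=(0,9) → add node 3 parent=2 cost=9
4. q=(2,4) nearest=1 d=1 new=(2,4) → add node 4 parent=1 cost=4
5. q=(2,41) nearest=3 d=32 new=(2,12) → blocked by [2,4]×[8,12], reject
6. q=(1,37) nearest=3 d=28 new=(1,12) → add node 5 parent=3 cost=12
7. q=(10,28) nearest=5 d=16 new=(4,15) → add node 6 parent=5 cost=15
8. q=(8,29) nearest=6 d=14 new=(7,18) → blocked by [6,8]×[9,20], reject
9. q=(8,18) nearest=6 d=4 new=(7,18) → blocked by [6,8]×[9,20], reject
10. q=(10,27) nearest=6 d=12 new=(7,18) → blocked by [6,8]×[9,20], reject
11. q=(4,48) nearest=6 d=33 new=(4,18) → add node 7 parent=6 cost=18
12. q=(11,22) nearest=6 d=7 new=(7,18) → blocked by [6,8]×[9,20], reject
13. q=(3,1) nearest=1 d=2 new=(3,1) → add node 8 parent=1 cost=5
14. q=(3,2) nearest=8 d=1 new=(3,2) → add node 9 parent=8 cost=6
15. q=(9,39) nearest=7 d=21 new=(7,21) → blocked by [6,8]×[9,20], reject
16. q=(7,14) nearest=6 d=3 new=(7,14) → blocked by [6,8]×[9,20], reject
17. q=(8,23) nearest=7 d=5 new=(7,21) → blocked by [6,8]×[9,20], reject
18. q=(2,45) nearest=7 d=27 new=(2,21) → add node 10 parent=7 cost=21
19. q=(0,3) nearest=1 d=1 new=(0,3) → add node 11 parent=1 cost=4
20. q=(2,1) nearest=8 d=1 new=(2,1) → add node 12 parent=8 cost=6
21. q=(11,23) nearest=7 d=7 new=(7,21) → blocked by [6,8]×[9,20], reject
22. q=(6,17) nearest=6 d=2 new=(6,17) → blocked by [6,8]×[9,20], reject
23. q=(4,29) nearest=10 d=8 new=(4,24) → blocked by [4,6]×[21,24], reject
24. q=(9,48) nearest=10 d=27 new=(5,24) → blocked by [4,6]×[21,24], reject
25. q=(0,31) nearest=10 d=10 new=(0,24) → add node 13 parent=10 cost=24
26. q=(4,31) nearest=13 d=7 new=(3,27) → add node 14 parent=13 cost=27
27. q=(5,15) nearest=6 d=1 new=(5,15) → add node 15 parent=6 cost=16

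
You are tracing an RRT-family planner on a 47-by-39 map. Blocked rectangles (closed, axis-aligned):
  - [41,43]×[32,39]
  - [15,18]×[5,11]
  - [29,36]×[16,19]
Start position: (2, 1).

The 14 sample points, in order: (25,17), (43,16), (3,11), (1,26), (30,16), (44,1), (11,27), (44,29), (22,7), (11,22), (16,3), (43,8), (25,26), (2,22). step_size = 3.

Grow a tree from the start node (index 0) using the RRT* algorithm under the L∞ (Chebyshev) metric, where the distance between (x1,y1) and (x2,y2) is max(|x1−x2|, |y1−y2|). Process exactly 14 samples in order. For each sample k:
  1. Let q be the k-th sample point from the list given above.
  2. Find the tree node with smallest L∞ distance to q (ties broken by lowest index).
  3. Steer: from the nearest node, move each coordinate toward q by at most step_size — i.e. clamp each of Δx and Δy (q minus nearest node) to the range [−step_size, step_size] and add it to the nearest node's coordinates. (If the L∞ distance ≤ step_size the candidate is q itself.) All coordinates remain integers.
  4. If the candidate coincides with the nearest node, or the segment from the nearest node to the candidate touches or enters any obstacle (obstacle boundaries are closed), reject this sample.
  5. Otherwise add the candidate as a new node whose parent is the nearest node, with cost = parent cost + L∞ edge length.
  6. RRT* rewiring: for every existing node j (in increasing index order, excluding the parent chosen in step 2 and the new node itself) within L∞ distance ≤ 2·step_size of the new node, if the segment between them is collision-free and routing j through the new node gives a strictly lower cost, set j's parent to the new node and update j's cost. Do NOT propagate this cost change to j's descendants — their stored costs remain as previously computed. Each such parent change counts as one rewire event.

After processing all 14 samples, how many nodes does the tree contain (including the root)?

Node count: 11

1. q=(25,17) nearest=0 d=23 new=(5,4) → add node 1 parent=0 cost=3
2. q=(43,16) nearest=1 d=38 new=(8,7) → add node 2 parent=1 cost=6
3. q=(3,11) nearest=2 d=5 new=(5,10) → add node 3 parent=2 cost=9
4. q=(1,26) nearest=3 d=16 new=(2,13) → add node 4 parent=3 cost=12
5. q=(30,16) nearest=2 d=22 new=(11,10) → add node 5 parent=2 cost=9
6. q=(44,1) nearest=5 d=33 new=(14,7) → add node 6 parent=5 cost=12
7. q=(11,27) nearest=4 d=14 new=(5,16) → add node 7 parent=4 cost=15
8. q=(44,29) nearest=6 d=30 new=(17,10) → blocked by [15,18]×[5,11], reject
9. q=(22,7) nearest=6 d=8 new=(17,7) → blocked by [15,18]×[5,11], reject
10. q=(11,22) nearest=7 d=6 new=(8,19) → add node 8 parent=7 cost=18
11. q=(16,3) nearest=6 d=4 new=(16,4) → blocked by [15,18]×[5,11], reject
12. q=(43,8) nearest=6 d=29 new=(17,8) → blocked by [15,18]×[5,11], reject
13. q=(25,26) nearest=5 d=16 new=(14,13) → add node 9 parent=5 cost=12
14. q=(2,22) nearest=7 d=6 new=(2,19) → add node 10 parent=7 cost=18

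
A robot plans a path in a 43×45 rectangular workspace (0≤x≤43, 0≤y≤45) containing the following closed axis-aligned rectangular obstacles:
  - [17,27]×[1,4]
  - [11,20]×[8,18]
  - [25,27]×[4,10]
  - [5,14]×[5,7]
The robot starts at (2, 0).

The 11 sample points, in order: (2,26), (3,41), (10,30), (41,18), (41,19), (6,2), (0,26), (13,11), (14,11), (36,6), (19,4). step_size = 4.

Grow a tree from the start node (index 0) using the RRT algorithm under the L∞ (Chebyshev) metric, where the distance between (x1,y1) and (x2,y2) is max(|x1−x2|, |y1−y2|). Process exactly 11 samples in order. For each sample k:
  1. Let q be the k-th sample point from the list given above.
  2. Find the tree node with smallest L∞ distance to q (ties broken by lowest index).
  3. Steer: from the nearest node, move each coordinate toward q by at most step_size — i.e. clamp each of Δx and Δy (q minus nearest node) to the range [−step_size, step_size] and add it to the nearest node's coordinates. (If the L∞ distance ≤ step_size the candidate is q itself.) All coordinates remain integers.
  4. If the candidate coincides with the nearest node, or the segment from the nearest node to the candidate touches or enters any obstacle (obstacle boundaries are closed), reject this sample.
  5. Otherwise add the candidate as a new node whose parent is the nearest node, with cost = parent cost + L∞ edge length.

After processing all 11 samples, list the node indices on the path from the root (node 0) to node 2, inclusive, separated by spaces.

1. q=(2,26) nearest=0 d=26 new=(2,4) → add node 1 parent=0 cost=4
2. q=(3,41) nearest=1 d=37 new=(3,8) → add node 2 parent=1 cost=8
3. q=(10,30) nearest=2 d=22 new=(7,12) → add node 3 parent=2 cost=12
4. q=(41,18) nearest=3 d=34 new=(11,16) → blocked by [11,20]×[8,18], reject
5. q=(41,19) nearest=3 d=34 new=(11,16) → blocked by [11,20]×[8,18], reject
6. q=(6,2) nearest=0 d=4 new=(6,2) → add node 4 parent=0 cost=4
7. q=(0,26) nearest=3 d=14 new=(3,16) → add node 5 parent=3 cost=16
8. q=(13,11) nearest=3 d=6 new=(11,11) → blocked by [11,20]×[8,18], reject
9. q=(14,11) nearest=3 d=7 new=(11,11) → blocked by [11,20]×[8,18], reject
10. q=(36,6) nearest=3 d=29 new=(11,8) → blocked by [11,20]×[8,18], reject
11. q=(19,4) nearest=3 d=12 new=(11,8) → blocked by [11,20]×[8,18], reject

Path: 0 1 2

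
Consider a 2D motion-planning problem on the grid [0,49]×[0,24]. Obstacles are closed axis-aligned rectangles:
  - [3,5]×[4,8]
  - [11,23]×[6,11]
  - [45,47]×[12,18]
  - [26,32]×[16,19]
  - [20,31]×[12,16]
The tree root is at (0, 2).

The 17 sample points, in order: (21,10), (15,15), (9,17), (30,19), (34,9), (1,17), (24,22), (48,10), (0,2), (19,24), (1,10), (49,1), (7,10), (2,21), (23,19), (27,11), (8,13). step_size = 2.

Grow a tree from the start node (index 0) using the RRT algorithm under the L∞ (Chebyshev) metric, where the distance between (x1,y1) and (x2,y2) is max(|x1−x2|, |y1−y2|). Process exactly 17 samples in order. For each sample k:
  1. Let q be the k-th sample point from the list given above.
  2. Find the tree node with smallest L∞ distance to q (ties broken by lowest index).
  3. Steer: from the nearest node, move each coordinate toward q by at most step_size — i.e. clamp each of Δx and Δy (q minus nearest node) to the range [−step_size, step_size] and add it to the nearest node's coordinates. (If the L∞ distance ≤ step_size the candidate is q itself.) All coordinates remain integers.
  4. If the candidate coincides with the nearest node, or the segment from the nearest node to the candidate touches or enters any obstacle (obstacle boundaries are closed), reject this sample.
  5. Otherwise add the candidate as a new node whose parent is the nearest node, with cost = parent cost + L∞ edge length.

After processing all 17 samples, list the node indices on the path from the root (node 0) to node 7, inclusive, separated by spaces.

1. q=(21,10) nearest=0 d=21 new=(2,4) → add node 1 parent=0 cost=2
2. q=(15,15) nearest=1 d=13 new=(4,6) → blocked by [3,5]×[4,8], reject
3. q=(9,17) nearest=1 d=13 new=(4,6) → blocked by [3,5]×[4,8], reject
4. q=(30,19) nearest=1 d=28 new=(4,6) → blocked by [3,5]×[4,8], reject
5. q=(34,9) nearest=1 d=32 new=(4,6) → blocked by [3,5]×[4,8], reject
6. q=(1,17) nearest=1 d=13 new=(1,6) → add node 2 parent=1 cost=4
7. q=(24,22) nearest=1 d=22 new=(4,6) → blocked by [3,5]×[4,8], reject
8. q=(48,10) nearest=1 d=46 new=(4,6) → blocked by [3,5]×[4,8], reject
9. q=(0,2) nearest=0 d=0 → coincident, reject
10. q=(19,24) nearest=2 d=18 new=(3,8) → blocked by [3,5]×[4,8], reject
11. q=(1,10) nearest=2 d=4 new=(1,8) → add node 3 parent=2 cost=6
12. q=(49,1) nearest=1 d=47 new=(4,2) → add node 4 parent=1 cost=4
13. q=(7,10) nearest=1 d=6 new=(4,6) → blocked by [3,5]×[4,8], reject
14. q=(2,21) nearest=3 d=13 new=(2,10) → add node 5 parent=3 cost=8
15. q=(23,19) nearest=4 d=19 new=(6,4) → add node 6 parent=4 cost=6
16. q=(27,11) nearest=6 d=21 new=(8,6) → add node 7 parent=6 cost=8
17. q=(8,13) nearest=5 d=6 new=(4,12) → add node 8 parent=5 cost=10

Path: 0 1 4 6 7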